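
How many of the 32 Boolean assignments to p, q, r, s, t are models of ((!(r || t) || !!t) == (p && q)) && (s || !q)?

8

Initial set: {(((!(r || t) || !!t) == (p && q)) && (s || !q))}.
(((!(r || t) || !!t) == (p && q)) && (s || !q)): α-rule — add ((!(r || t) || !!t) == (p && q)), (s || !q).
((!(r || t) || !!t) == (p && q)): β-rule — branch into (!(r || t) || !!t), (p && q)  //  !(!(r || t) || !!t), !(p && q).
  branch 1 (add (!(r || t) || !!t), (p && q)):
    (p && q): α-rule — add p, q.
    (s || !q): β-rule — branch into s  //  !q.
      branch 1.1 (add s):
        (!(r || t) || !!t): β-rule — branch into !(r || t)  //  !!t.
          branch 1.1.1 (add !(r || t)):
            !(r || t): α-rule — add !r, !t.
            ○ open, literals {p=true, q=true, r=false, s=true, t=false}.
          branch 1.1.2 (add !!t):
            !!t: drop double negation, giving t.
            ○ open, literals {p=true, q=true, s=true, t=true}.
      branch 1.2 (add !q):
        × closes — contains both q and !q.
  branch 2 (add !(!(r || t) || !!t), !(p && q)):
    !(!(r || t) || !!t): α-rule — add !!(r || t), !!!t.
    !!!t: drop double negation, giving !t.
    (s || !q): β-rule — branch into s  //  !q.
      branch 2.1 (add s):
        !(p && q): β-rule — branch into !p  //  !q.
          branch 2.1.1 (add !p):
            !!(r || t): β-rule — branch into r  //  t.
              branch 2.1.1.1 (add r):
                ○ open, literals {p=false, r=true, s=true, t=false}.
              branch 2.1.1.2 (add t):
                × closes — contains both t and !t.
          branch 2.1.2 (add !q):
            !!(r || t): β-rule — branch into r  //  t.
              branch 2.1.2.1 (add r):
                ○ open, literals {q=false, r=true, s=true, t=false}.
              branch 2.1.2.2 (add t):
                × closes — contains both t and !t.
      branch 2.2 (add !q):
        !(p && q): β-rule — branch into !p  //  !q.
          branch 2.2.1 (add !p):
            !!(r || t): β-rule — branch into r  //  t.
              branch 2.2.1.1 (add r):
                ○ open, literals {p=false, q=false, r=true, t=false}.
              branch 2.2.1.2 (add t):
                × closes — contains both t and !t.
          branch 2.2.2 (add !q):
            !!(r || t): β-rule — branch into r  //  t.
              branch 2.2.2.1 (add r):
                ○ open, literals {q=false, r=true, t=false}.
              branch 2.2.2.2 (add t):
                × closes — contains both t and !t.
5 branches closed, 6 open.
Each open branch fixes some atoms; the unmentioned ones are free. Counting distinct full assignments: branch {p=true, q=true, r=false, s=true, t=false} (none free) contributes 1 new; branch {p=true, q=true, s=true, t=true} (r) contributes 2 new; branch {p=false, r=true, s=true, t=false} (q) contributes 2 new; branch {q=false, r=true, s=true, t=false} (p) contributes 1 new; branch {p=false, q=false, r=true, t=false} (s) contributes 1 new; branch {q=false, r=true, t=false} (p, s) contributes 1 new. Total: 8.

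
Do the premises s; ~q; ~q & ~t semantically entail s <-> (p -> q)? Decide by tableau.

No

Initial set: {T s; T ~q; T (~q & ~t); F (s <-> (p -> q))}.
T (~q & ~t): α-rule — add T ~q, T ~t.
F (s <-> (p -> q)): β-rule — branch into T s, F (p -> q)  //  F s, T (p -> q).
  branch 1 (add T s, F (p -> q)):
    F (p -> q): α-rule — add T p, F q.
    ○ open, literals {p=true, q=false, s=true, t=false}.
  branch 2 (add F s, T (p -> q)):
    × closes — contains both s and ~s.
1 branch closed, 1 open.
An open branch gives a countermodel: p=true, q=false, s=true, t=false (unmentioned atoms arbitrary); the premises hold there but the conclusion fails.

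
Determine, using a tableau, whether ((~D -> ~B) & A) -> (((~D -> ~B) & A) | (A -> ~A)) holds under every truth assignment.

Valid

Assume the negation and expand:
Initial set: {~(((~D -> ~B) & A) -> (((~D -> ~B) & A) | (A -> ~A)))}.
~(((~D -> ~B) & A) -> (((~D -> ~B) & A) | (A -> ~A))): α-rule — add ((~D -> ~B) & A), ~(((~D -> ~B) & A) | (A -> ~A)).
((~D -> ~B) & A): α-rule — add (~D -> ~B), A.
~(((~D -> ~B) & A) | (A -> ~A)): α-rule — add ~((~D -> ~B) & A), ~(A -> ~A).
~(A -> ~A): α-rule — add A, ~~A.
(~D -> ~B): β-rule — branch into ~~D  //  ~B.
  branch 1 (add ~~D):
    ~((~D -> ~B) & A): β-rule — branch into ~(~D -> ~B)  //  ~A.
      branch 1.1 (add ~(~D -> ~B)):
        ~(~D -> ~B): α-rule — add ~D, ~~B.
        × closes — contains both D and ~D.
      branch 1.2 (add ~A):
        × closes — contains both A and ~A.
  branch 2 (add ~B):
    ~((~D -> ~B) & A): β-rule — branch into ~(~D -> ~B)  //  ~A.
      branch 2.1 (add ~(~D -> ~B)):
        ~(~D -> ~B): α-rule — add ~D, ~~B.
        × closes — contains both B and ~B.
      branch 2.2 (add ~A):
        × closes — contains both A and ~A.
All 4 branches close.
Every branch closed, so the negation is unsatisfiable and the formula is valid.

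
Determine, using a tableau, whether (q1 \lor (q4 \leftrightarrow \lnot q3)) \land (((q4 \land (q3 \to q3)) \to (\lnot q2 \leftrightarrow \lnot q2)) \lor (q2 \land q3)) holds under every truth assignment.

Not valid

Assume the negation and expand:
Initial set: {\lnot ((q1 \lor (q4 \leftrightarrow \lnot q3)) \land (((q4 \land (q3 \to q3)) \to (\lnot q2 \leftrightarrow \lnot q2)) \lor (q2 \land q3)))}.
\lnot ((q1 \lor (q4 \leftrightarrow \lnot q3)) \land (((q4 \land (q3 \to q3)) \to (\lnot q2 \leftrightarrow \lnot q2)) \lor (q2 \land q3))): β-rule — branch into \lnot (q1 \lor (q4 \leftrightarrow \lnot q3))  //  \lnot (((q4 \land (q3 \to q3)) \to (\lnot q2 \leftrightarrow \lnot q2)) \lor (q2 \land q3)).
  branch 1 (add \lnot (q1 \lor (q4 \leftrightarrow \lnot q3))):
    \lnot (q1 \lor (q4 \leftrightarrow \lnot q3)): α-rule — add \lnot q1, \lnot (q4 \leftrightarrow \lnot q3).
    \lnot (q4 \leftrightarrow \lnot q3): β-rule — branch into q4, \lnot \lnot q3  //  \lnot q4, \lnot q3.
      branch 1.1 (add q4, \lnot \lnot q3):
        ○ open, literals {q1=false, q3=true, q4=true}.
      branch 1.2 (add \lnot q4, \lnot q3):
        ○ open, literals {q1=false, q3=false, q4=false}.
  branch 2 (add \lnot (((q4 \land (q3 \to q3)) \to (\lnot q2 \leftrightarrow \lnot q2)) \lor (q2 \land q3))):
    \lnot (((q4 \land (q3 \to q3)) \to (\lnot q2 \leftrightarrow \lnot q2)) \lor (q2 \land q3)): α-rule — add \lnot ((q4 \land (q3 \to q3)) \to (\lnot q2 \leftrightarrow \lnot q2)), \lnot (q2 \land q3).
    \lnot ((q4 \land (q3 \to q3)) \to (\lnot q2 \leftrightarrow \lnot q2)): α-rule — add (q4 \land (q3 \to q3)), \lnot (\lnot q2 \leftrightarrow \lnot q2).
    (q4 \land (q3 \to q3)): α-rule — add q4, (q3 \to q3).
    \lnot (q2 \land q3): β-rule — branch into \lnot q2  //  \lnot q3.
      branch 2.1 (add \lnot q2):
        \lnot (\lnot q2 \leftrightarrow \lnot q2): β-rule — branch into \lnot q2, \lnot \lnot q2  //  \lnot \lnot q2, \lnot q2.
          branch 2.1.1 (add \lnot q2, \lnot \lnot q2):
            × closes — contains both q2 and \lnot q2.
          branch 2.1.2 (add \lnot \lnot q2, \lnot q2):
            × closes — contains both q2 and \lnot q2.
      branch 2.2 (add \lnot q3):
        \lnot (\lnot q2 \leftrightarrow \lnot q2): β-rule — branch into \lnot q2, \lnot \lnot q2  //  \lnot \lnot q2, \lnot q2.
          branch 2.2.1 (add \lnot q2, \lnot \lnot q2):
            × closes — contains both q2 and \lnot q2.
          branch 2.2.2 (add \lnot \lnot q2, \lnot q2):
            × closes — contains both q2 and \lnot q2.
4 branches closed, 2 open.
An open branch gives a countermodel: q1=false, q3=true, q4=true (unmentioned atoms arbitrary); under it the original formula is false.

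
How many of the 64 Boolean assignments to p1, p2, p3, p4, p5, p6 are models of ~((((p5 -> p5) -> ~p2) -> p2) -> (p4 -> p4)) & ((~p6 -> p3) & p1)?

0

Initial set: {(~((((p5 -> p5) -> ~p2) -> p2) -> (p4 -> p4)) & ((~p6 -> p3) & p1))}.
(~((((p5 -> p5) -> ~p2) -> p2) -> (p4 -> p4)) & ((~p6 -> p3) & p1)): α-rule — add ~((((p5 -> p5) -> ~p2) -> p2) -> (p4 -> p4)), ((~p6 -> p3) & p1).
~((((p5 -> p5) -> ~p2) -> p2) -> (p4 -> p4)): α-rule — add (((p5 -> p5) -> ~p2) -> p2), ~(p4 -> p4).
((~p6 -> p3) & p1): α-rule — add (~p6 -> p3), p1.
~(p4 -> p4): α-rule — add p4, ~p4.
× closes — contains both p4 and ~p4.
All 1 branch closes.
No open branches: the formula has 0 satisfying assignments.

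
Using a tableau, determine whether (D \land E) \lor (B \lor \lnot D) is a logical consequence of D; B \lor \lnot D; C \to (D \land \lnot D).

Initial set: {D; (B \lor \lnot D); (C \to (D \land \lnot D)); \lnot ((D \land E) \lor (B \lor \lnot D))}.
\lnot ((D \land E) \lor (B \lor \lnot D)): α-rule — add \lnot (D \land E), \lnot (B \lor \lnot D).
\lnot (B \lor \lnot D): α-rule — add \lnot B, \lnot \lnot D.
(B \lor \lnot D): β-rule — branch into B  //  \lnot D.
  branch 1 (add B):
    × closes — contains both B and \lnot B.
  branch 2 (add \lnot D):
    × closes — contains both D and \lnot D.
All 2 branches close.
Every branch closed, so the premises entail the conclusion.

Yes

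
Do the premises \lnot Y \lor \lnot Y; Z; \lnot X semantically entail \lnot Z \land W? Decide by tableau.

No

Initial set: {(\lnot Y \lor \lnot Y); Z; \lnot X; \lnot (\lnot Z \land W)}.
(\lnot Y \lor \lnot Y): β-rule — branch into \lnot Y  //  \lnot Y.
  branch 1 (add \lnot Y):
    \lnot (\lnot Z \land W): β-rule — branch into \lnot \lnot Z  //  \lnot W.
      branch 1.1 (add \lnot \lnot Z):
        ○ open, literals {X=F, Y=F, Z=T}.
      branch 1.2 (add \lnot W):
        ○ open, literals {W=F, X=F, Y=F, Z=T}.
  branch 2 (add \lnot Y):
    \lnot (\lnot Z \land W): β-rule — branch into \lnot \lnot Z  //  \lnot W.
      branch 2.1 (add \lnot \lnot Z):
        ○ open, literals {X=F, Y=F, Z=T}.
      branch 2.2 (add \lnot W):
        ○ open, literals {W=F, X=F, Y=F, Z=T}.
0 branches closed, 4 open.
An open branch gives a countermodel: X=F, Y=F, Z=T (unmentioned atoms arbitrary); the premises hold there but the conclusion fails.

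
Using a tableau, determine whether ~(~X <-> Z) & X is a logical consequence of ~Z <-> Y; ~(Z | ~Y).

Initial set: {(~Z <-> Y); ~(Z | ~Y); ~(~(~X <-> Z) & X)}.
~(Z | ~Y): α-rule — add ~Z, ~~Y.
(~Z <-> Y): β-rule — branch into ~Z, Y  //  ~~Z, ~Y.
  branch 1 (add ~Z, Y):
    ~(~(~X <-> Z) & X): β-rule — branch into ~~(~X <-> Z)  //  ~X.
      branch 1.1 (add ~~(~X <-> Z)):
        ~~(~X <-> Z): β-rule — branch into ~X, Z  //  ~~X, ~Z.
          branch 1.1.1 (add ~X, Z):
            × closes — contains both Z and ~Z.
          branch 1.1.2 (add ~~X, ~Z):
            ○ open, literals {X=true, Y=true, Z=false}.
      branch 1.2 (add ~X):
        ○ open, literals {X=false, Y=true, Z=false}.
  branch 2 (add ~~Z, ~Y):
    × closes — contains both Z and ~Z.
2 branches closed, 2 open.
An open branch gives a countermodel: X=true, Y=true, Z=false (unmentioned atoms arbitrary); the premises hold there but the conclusion fails.

No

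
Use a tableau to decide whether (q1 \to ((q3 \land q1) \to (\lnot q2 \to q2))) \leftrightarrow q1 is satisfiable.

Satisfiable

Initial set: {((q1 \to ((q3 \land q1) \to (\lnot q2 \to q2))) \leftrightarrow q1)}.
((q1 \to ((q3 \land q1) \to (\lnot q2 \to q2))) \leftrightarrow q1): β-rule — branch into (q1 \to ((q3 \land q1) \to (\lnot q2 \to q2))), q1  //  \lnot (q1 \to ((q3 \land q1) \to (\lnot q2 \to q2))), \lnot q1.
  branch 1 (add (q1 \to ((q3 \land q1) \to (\lnot q2 \to q2))), q1):
    (q1 \to ((q3 \land q1) \to (\lnot q2 \to q2))): β-rule — branch into \lnot q1  //  ((q3 \land q1) \to (\lnot q2 \to q2)).
      branch 1.1 (add \lnot q1):
        × closes — contains both q1 and \lnot q1.
      branch 1.2 (add ((q3 \land q1) \to (\lnot q2 \to q2))):
        ((q3 \land q1) \to (\lnot q2 \to q2)): β-rule — branch into \lnot (q3 \land q1)  //  (\lnot q2 \to q2).
          branch 1.2.1 (add \lnot (q3 \land q1)):
            \lnot (q3 \land q1): β-rule — branch into \lnot q3  //  \lnot q1.
              branch 1.2.1.1 (add \lnot q3):
                ○ open, literals {q1=true, q3=false}.
              branch 1.2.1.2 (add \lnot q1):
                × closes — contains both q1 and \lnot q1.
          branch 1.2.2 (add (\lnot q2 \to q2)):
            (\lnot q2 \to q2): β-rule — branch into \lnot \lnot q2  //  q2.
              branch 1.2.2.1 (add \lnot \lnot q2):
                ○ open, literals {q1=true, q2=true}.
              branch 1.2.2.2 (add q2):
                ○ open, literals {q1=true, q2=true}.
  branch 2 (add \lnot (q1 \to ((q3 \land q1) \to (\lnot q2 \to q2))), \lnot q1):
    \lnot (q1 \to ((q3 \land q1) \to (\lnot q2 \to q2))): α-rule — add q1, \lnot ((q3 \land q1) \to (\lnot q2 \to q2)).
    × closes — contains both q1 and \lnot q1.
3 branches closed, 3 open.
An open branch gives a satisfying assignment: q1=true, q3=false.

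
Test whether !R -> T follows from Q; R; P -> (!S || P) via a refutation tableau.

Initial set: {Q; R; (P -> (!S || P)); !(!R -> T)}.
!(!R -> T): α-rule — add !R, !T.
× closes — contains both R and !R.
All 1 branch closes.
Every branch closed, so the premises entail the conclusion.

Yes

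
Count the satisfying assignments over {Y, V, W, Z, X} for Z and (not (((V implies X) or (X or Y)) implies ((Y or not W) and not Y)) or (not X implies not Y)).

16

Initial set: {(Z and (not (((V implies X) or (X or Y)) implies ((Y or not W) and not Y)) or (not X implies not Y)))}.
(Z and (not (((V implies X) or (X or Y)) implies ((Y or not W) and not Y)) or (not X implies not Y))): α-rule — add Z, (not (((V implies X) or (X or Y)) implies ((Y or not W) and not Y)) or (not X implies not Y)).
(not (((V implies X) or (X or Y)) implies ((Y or not W) and not Y)) or (not X implies not Y)): β-rule — branch into not (((V implies X) or (X or Y)) implies ((Y or not W) and not Y))  //  (not X implies not Y).
  branch 1 (add not (((V implies X) or (X or Y)) implies ((Y or not W) and not Y))):
    not (((V implies X) or (X or Y)) implies ((Y or not W) and not Y)): α-rule — add ((V implies X) or (X or Y)), not ((Y or not W) and not Y).
    ((V implies X) or (X or Y)): β-rule — branch into (V implies X)  //  (X or Y).
      branch 1.1 (add (V implies X)):
        not ((Y or not W) and not Y): β-rule — branch into not (Y or not W)  //  not not Y.
          branch 1.1.1 (add not (Y or not W)):
            not (Y or not W): α-rule — add not Y, not not W.
            (V implies X): β-rule — branch into not V  //  X.
              branch 1.1.1.1 (add not V):
                ○ open, literals {V=0, W=1, Y=0, Z=1}.
              branch 1.1.1.2 (add X):
                ○ open, literals {W=1, X=1, Y=0, Z=1}.
          branch 1.1.2 (add not not Y):
            (V implies X): β-rule — branch into not V  //  X.
              branch 1.1.2.1 (add not V):
                ○ open, literals {V=0, Y=1, Z=1}.
              branch 1.1.2.2 (add X):
                ○ open, literals {X=1, Y=1, Z=1}.
      branch 1.2 (add (X or Y)):
        not ((Y or not W) and not Y): β-rule — branch into not (Y or not W)  //  not not Y.
          branch 1.2.1 (add not (Y or not W)):
            not (Y or not W): α-rule — add not Y, not not W.
            (X or Y): β-rule — branch into X  //  Y.
              branch 1.2.1.1 (add X):
                ○ open, literals {W=1, X=1, Y=0, Z=1}.
              branch 1.2.1.2 (add Y):
                × closes — contains both Y and not Y.
          branch 1.2.2 (add not not Y):
            (X or Y): β-rule — branch into X  //  Y.
              branch 1.2.2.1 (add X):
                ○ open, literals {X=1, Y=1, Z=1}.
              branch 1.2.2.2 (add Y):
                ○ open, literals {Y=1, Z=1}.
  branch 2 (add (not X implies not Y)):
    (not X implies not Y): β-rule — branch into not not X  //  not Y.
      branch 2.1 (add not not X):
        ○ open, literals {X=1, Z=1}.
      branch 2.2 (add not Y):
        ○ open, literals {Y=0, Z=1}.
1 branch closed, 9 open.
Each open branch fixes some atoms; the unmentioned ones are free. Counting distinct full assignments: branch {V=0, W=1, Y=0, Z=1} (X) contributes 2 new; branch {W=1, X=1, Y=0, Z=1} (V) contributes 1 new; branch {V=0, Y=1, Z=1} (W, X) contributes 4 new; branch {X=1, Y=1, Z=1} (V, W) contributes 2 new; branch {W=1, X=1, Y=0, Z=1} (V) contributes 0 new; branch {X=1, Y=1, Z=1} (V, W) contributes 0 new; branch {Y=1, Z=1} (V, W, X) contributes 2 new; branch {X=1, Z=1} (Y, V, W) contributes 2 new; branch {Y=0, Z=1} (V, W, X) contributes 3 new. Total: 16.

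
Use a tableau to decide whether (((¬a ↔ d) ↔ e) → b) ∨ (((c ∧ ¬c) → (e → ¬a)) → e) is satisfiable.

Initial set: {((((¬a ↔ d) ↔ e) → b) ∨ (((c ∧ ¬c) → (e → ¬a)) → e))}.
((((¬a ↔ d) ↔ e) → b) ∨ (((c ∧ ¬c) → (e → ¬a)) → e)): β-rule — branch into (((¬a ↔ d) ↔ e) → b)  //  (((c ∧ ¬c) → (e → ¬a)) → e).
  branch 1 (add (((¬a ↔ d) ↔ e) → b)):
    (((¬a ↔ d) ↔ e) → b): β-rule — branch into ¬((¬a ↔ d) ↔ e)  //  b.
      branch 1.1 (add ¬((¬a ↔ d) ↔ e)):
        ¬((¬a ↔ d) ↔ e): β-rule — branch into (¬a ↔ d), ¬e  //  ¬(¬a ↔ d), e.
          branch 1.1.1 (add (¬a ↔ d), ¬e):
            (¬a ↔ d): β-rule — branch into ¬a, d  //  ¬¬a, ¬d.
              branch 1.1.1.1 (add ¬a, d):
                ○ open, literals {a=0, d=1, e=0}.
              branch 1.1.1.2 (add ¬¬a, ¬d):
                ○ open, literals {a=1, d=0, e=0}.
          branch 1.1.2 (add ¬(¬a ↔ d), e):
            ¬(¬a ↔ d): β-rule — branch into ¬a, ¬d  //  ¬¬a, d.
              branch 1.1.2.1 (add ¬a, ¬d):
                ○ open, literals {a=0, d=0, e=1}.
              branch 1.1.2.2 (add ¬¬a, d):
                ○ open, literals {a=1, d=1, e=1}.
      branch 1.2 (add b):
        ○ open, literals {b=1}.
  branch 2 (add (((c ∧ ¬c) → (e → ¬a)) → e)):
    (((c ∧ ¬c) → (e → ¬a)) → e): β-rule — branch into ¬((c ∧ ¬c) → (e → ¬a))  //  e.
      branch 2.1 (add ¬((c ∧ ¬c) → (e → ¬a))):
        ¬((c ∧ ¬c) → (e → ¬a)): α-rule — add (c ∧ ¬c), ¬(e → ¬a).
        (c ∧ ¬c): α-rule — add c, ¬c.
        × closes — contains both c and ¬c.
      branch 2.2 (add e):
        ○ open, literals {e=1}.
1 branch closed, 6 open.
An open branch gives a satisfying assignment: a=0, d=1, e=0.

Satisfiable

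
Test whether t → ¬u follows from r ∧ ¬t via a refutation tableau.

Yes

Initial set: {(r ∧ ¬t); ¬(t → ¬u)}.
(r ∧ ¬t): α-rule — add r, ¬t.
¬(t → ¬u): α-rule — add t, ¬¬u.
× closes — contains both t and ¬t.
All 1 branch closes.
Every branch closed, so the premises entail the conclusion.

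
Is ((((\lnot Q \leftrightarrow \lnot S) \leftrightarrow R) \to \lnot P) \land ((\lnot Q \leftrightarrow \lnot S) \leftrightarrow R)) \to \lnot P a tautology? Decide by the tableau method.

Valid

Assume the negation and expand:
Initial set: {\lnot (((((\lnot Q \leftrightarrow \lnot S) \leftrightarrow R) \to \lnot P) \land ((\lnot Q \leftrightarrow \lnot S) \leftrightarrow R)) \to \lnot P)}.
\lnot (((((\lnot Q \leftrightarrow \lnot S) \leftrightarrow R) \to \lnot P) \land ((\lnot Q \leftrightarrow \lnot S) \leftrightarrow R)) \to \lnot P): α-rule — add ((((\lnot Q \leftrightarrow \lnot S) \leftrightarrow R) \to \lnot P) \land ((\lnot Q \leftrightarrow \lnot S) \leftrightarrow R)), \lnot \lnot P.
((((\lnot Q \leftrightarrow \lnot S) \leftrightarrow R) \to \lnot P) \land ((\lnot Q \leftrightarrow \lnot S) \leftrightarrow R)): α-rule — add (((\lnot Q \leftrightarrow \lnot S) \leftrightarrow R) \to \lnot P), ((\lnot Q \leftrightarrow \lnot S) \leftrightarrow R).
(((\lnot Q \leftrightarrow \lnot S) \leftrightarrow R) \to \lnot P): β-rule — branch into \lnot ((\lnot Q \leftrightarrow \lnot S) \leftrightarrow R)  //  \lnot P.
  branch 1 (add \lnot ((\lnot Q \leftrightarrow \lnot S) \leftrightarrow R)):
    ((\lnot Q \leftrightarrow \lnot S) \leftrightarrow R): β-rule — branch into (\lnot Q \leftrightarrow \lnot S), R  //  \lnot (\lnot Q \leftrightarrow \lnot S), \lnot R.
      branch 1.1 (add (\lnot Q \leftrightarrow \lnot S), R):
        \lnot ((\lnot Q \leftrightarrow \lnot S) \leftrightarrow R): β-rule — branch into (\lnot Q \leftrightarrow \lnot S), \lnot R  //  \lnot (\lnot Q \leftrightarrow \lnot S), R.
          branch 1.1.1 (add (\lnot Q \leftrightarrow \lnot S), \lnot R):
            × closes — contains both R and \lnot R.
          branch 1.1.2 (add \lnot (\lnot Q \leftrightarrow \lnot S), R):
            (\lnot Q \leftrightarrow \lnot S): β-rule — branch into \lnot Q, \lnot S  //  \lnot \lnot Q, \lnot \lnot S.
              branch 1.1.2.1 (add \lnot Q, \lnot S):
                \lnot (\lnot Q \leftrightarrow \lnot S): β-rule — branch into \lnot Q, \lnot \lnot S  //  \lnot \lnot Q, \lnot S.
                  branch 1.1.2.1.1 (add \lnot Q, \lnot \lnot S):
                    × closes — contains both S and \lnot S.
                  branch 1.1.2.1.2 (add \lnot \lnot Q, \lnot S):
                    × closes — contains both Q and \lnot Q.
              branch 1.1.2.2 (add \lnot \lnot Q, \lnot \lnot S):
                \lnot (\lnot Q \leftrightarrow \lnot S): β-rule — branch into \lnot Q, \lnot \lnot S  //  \lnot \lnot Q, \lnot S.
                  branch 1.1.2.2.1 (add \lnot Q, \lnot \lnot S):
                    × closes — contains both Q and \lnot Q.
                  branch 1.1.2.2.2 (add \lnot \lnot Q, \lnot S):
                    × closes — contains both S and \lnot S.
      branch 1.2 (add \lnot (\lnot Q \leftrightarrow \lnot S), \lnot R):
        \lnot ((\lnot Q \leftrightarrow \lnot S) \leftrightarrow R): β-rule — branch into (\lnot Q \leftrightarrow \lnot S), \lnot R  //  \lnot (\lnot Q \leftrightarrow \lnot S), R.
          branch 1.2.1 (add (\lnot Q \leftrightarrow \lnot S), \lnot R):
            \lnot (\lnot Q \leftrightarrow \lnot S): β-rule — branch into \lnot Q, \lnot \lnot S  //  \lnot \lnot Q, \lnot S.
              branch 1.2.1.1 (add \lnot Q, \lnot \lnot S):
                (\lnot Q \leftrightarrow \lnot S): β-rule — branch into \lnot Q, \lnot S  //  \lnot \lnot Q, \lnot \lnot S.
                  branch 1.2.1.1.1 (add \lnot Q, \lnot S):
                    × closes — contains both S and \lnot S.
                  branch 1.2.1.1.2 (add \lnot \lnot Q, \lnot \lnot S):
                    × closes — contains both Q and \lnot Q.
              branch 1.2.1.2 (add \lnot \lnot Q, \lnot S):
                (\lnot Q \leftrightarrow \lnot S): β-rule — branch into \lnot Q, \lnot S  //  \lnot \lnot Q, \lnot \lnot S.
                  branch 1.2.1.2.1 (add \lnot Q, \lnot S):
                    × closes — contains both Q and \lnot Q.
                  branch 1.2.1.2.2 (add \lnot \lnot Q, \lnot \lnot S):
                    × closes — contains both S and \lnot S.
          branch 1.2.2 (add \lnot (\lnot Q \leftrightarrow \lnot S), R):
            × closes — contains both R and \lnot R.
  branch 2 (add \lnot P):
    × closes — contains both P and \lnot P.
All 11 branches close.
Every branch closed, so the negation is unsatisfiable and the formula is valid.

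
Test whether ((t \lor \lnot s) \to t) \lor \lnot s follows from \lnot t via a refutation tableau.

Initial set: {\lnot t; \lnot (((t \lor \lnot s) \to t) \lor \lnot s)}.
\lnot (((t \lor \lnot s) \to t) \lor \lnot s): α-rule — add \lnot ((t \lor \lnot s) \to t), \lnot \lnot s.
\lnot ((t \lor \lnot s) \to t): α-rule — add (t \lor \lnot s), \lnot t.
(t \lor \lnot s): β-rule — branch into t  //  \lnot s.
  branch 1 (add t):
    × closes — contains both t and \lnot t.
  branch 2 (add \lnot s):
    × closes — contains both s and \lnot s.
All 2 branches close.
Every branch closed, so the premises entail the conclusion.

Yes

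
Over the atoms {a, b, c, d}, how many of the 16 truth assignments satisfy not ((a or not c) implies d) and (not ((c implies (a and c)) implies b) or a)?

5

Initial set: {(not ((a or not c) implies d) and (not ((c implies (a and c)) implies b) or a))}.
(not ((a or not c) implies d) and (not ((c implies (a and c)) implies b) or a)): α-rule — add not ((a or not c) implies d), (not ((c implies (a and c)) implies b) or a).
not ((a or not c) implies d): α-rule — add (a or not c), not d.
(not ((c implies (a and c)) implies b) or a): β-rule — branch into not ((c implies (a and c)) implies b)  //  a.
  branch 1 (add not ((c implies (a and c)) implies b)):
    not ((c implies (a and c)) implies b): α-rule — add (c implies (a and c)), not b.
    (a or not c): β-rule — branch into a  //  not c.
      branch 1.1 (add a):
        (c implies (a and c)): β-rule — branch into not c  //  (a and c).
          branch 1.1.1 (add not c):
            ○ open, literals {a=true, b=false, c=false, d=false}.
          branch 1.1.2 (add (a and c)):
            (a and c): α-rule — add a, c.
            ○ open, literals {a=true, b=false, c=true, d=false}.
      branch 1.2 (add not c):
        (c implies (a and c)): β-rule — branch into not c  //  (a and c).
          branch 1.2.1 (add not c):
            ○ open, literals {b=false, c=false, d=false}.
          branch 1.2.2 (add (a and c)):
            (a and c): α-rule — add a, c.
            × closes — contains both c and not c.
  branch 2 (add a):
    (a or not c): β-rule — branch into a  //  not c.
      branch 2.1 (add a):
        ○ open, literals {a=true, d=false}.
      branch 2.2 (add not c):
        ○ open, literals {a=true, c=false, d=false}.
1 branch closed, 5 open.
Each open branch fixes some atoms; the unmentioned ones are free. Counting distinct full assignments: branch {a=true, b=false, c=false, d=false} (none free) contributes 1 new; branch {a=true, b=false, c=true, d=false} (none free) contributes 1 new; branch {b=false, c=false, d=false} (a) contributes 1 new; branch {a=true, d=false} (b, c) contributes 2 new; branch {a=true, c=false, d=false} (b) contributes 0 new. Total: 5.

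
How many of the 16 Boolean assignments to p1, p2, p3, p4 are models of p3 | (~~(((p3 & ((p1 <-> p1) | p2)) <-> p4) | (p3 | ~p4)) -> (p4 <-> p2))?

14

Initial set: {(p3 | (~~(((p3 & ((p1 <-> p1) | p2)) <-> p4) | (p3 | ~p4)) -> (p4 <-> p2)))}.
(p3 | (~~(((p3 & ((p1 <-> p1) | p2)) <-> p4) | (p3 | ~p4)) -> (p4 <-> p2))): β-rule — branch into p3  //  (~~(((p3 & ((p1 <-> p1) | p2)) <-> p4) | (p3 | ~p4)) -> (p4 <-> p2)).
  branch 1 (add p3):
    ○ open, literals {p3=true}.
  branch 2 (add (~~(((p3 & ((p1 <-> p1) | p2)) <-> p4) | (p3 | ~p4)) -> (p4 <-> p2))):
    (~~(((p3 & ((p1 <-> p1) | p2)) <-> p4) | (p3 | ~p4)) -> (p4 <-> p2)): β-rule — branch into ~~~(((p3 & ((p1 <-> p1) | p2)) <-> p4) | (p3 | ~p4))  //  (p4 <-> p2).
      branch 2.1 (add ~~~(((p3 & ((p1 <-> p1) | p2)) <-> p4) | (p3 | ~p4))):
        ~~~(((p3 & ((p1 <-> p1) | p2)) <-> p4) | (p3 | ~p4)): drop double negation, giving ~(((p3 & ((p1 <-> p1) | p2)) <-> p4) | (p3 | ~p4)).
        ~(((p3 & ((p1 <-> p1) | p2)) <-> p4) | (p3 | ~p4)): α-rule — add ~((p3 & ((p1 <-> p1) | p2)) <-> p4), ~(p3 | ~p4).
        ~(p3 | ~p4): α-rule — add ~p3, ~~p4.
        ~((p3 & ((p1 <-> p1) | p2)) <-> p4): β-rule — branch into (p3 & ((p1 <-> p1) | p2)), ~p4  //  ~(p3 & ((p1 <-> p1) | p2)), p4.
          branch 2.1.1 (add (p3 & ((p1 <-> p1) | p2)), ~p4):
            × closes — contains both p4 and ~p4.
          branch 2.1.2 (add ~(p3 & ((p1 <-> p1) | p2)), p4):
            ~(p3 & ((p1 <-> p1) | p2)): β-rule — branch into ~p3  //  ~((p1 <-> p1) | p2).
              branch 2.1.2.1 (add ~p3):
                ○ open, literals {p3=false, p4=true}.
              branch 2.1.2.2 (add ~((p1 <-> p1) | p2)):
                ~((p1 <-> p1) | p2): α-rule — add ~(p1 <-> p1), ~p2.
                ~(p1 <-> p1): β-rule — branch into p1, ~p1  //  ~p1, p1.
                  branch 2.1.2.2.1 (add p1, ~p1):
                    × closes — contains both p1 and ~p1.
                  branch 2.1.2.2.2 (add ~p1, p1):
                    × closes — contains both p1 and ~p1.
      branch 2.2 (add (p4 <-> p2)):
        (p4 <-> p2): β-rule — branch into p4, p2  //  ~p4, ~p2.
          branch 2.2.1 (add p4, p2):
            ○ open, literals {p2=true, p4=true}.
          branch 2.2.2 (add ~p4, ~p2):
            ○ open, literals {p2=false, p4=false}.
3 branches closed, 4 open.
Each open branch fixes some atoms; the unmentioned ones are free. Counting distinct full assignments: branch {p3=true} (p1, p2, p4) contributes 8 new; branch {p3=false, p4=true} (p1, p2) contributes 4 new; branch {p2=true, p4=true} (p1, p3) contributes 0 new; branch {p2=false, p4=false} (p1, p3) contributes 2 new. Total: 14.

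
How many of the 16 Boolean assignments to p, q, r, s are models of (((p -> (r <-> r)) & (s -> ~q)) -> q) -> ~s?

12

Initial set: {((((p -> (r <-> r)) & (s -> ~q)) -> q) -> ~s)}.
((((p -> (r <-> r)) & (s -> ~q)) -> q) -> ~s): β-rule — branch into ~(((p -> (r <-> r)) & (s -> ~q)) -> q)  //  ~s.
  branch 1 (add ~(((p -> (r <-> r)) & (s -> ~q)) -> q)):
    ~(((p -> (r <-> r)) & (s -> ~q)) -> q): α-rule — add ((p -> (r <-> r)) & (s -> ~q)), ~q.
    ((p -> (r <-> r)) & (s -> ~q)): α-rule — add (p -> (r <-> r)), (s -> ~q).
    (p -> (r <-> r)): β-rule — branch into ~p  //  (r <-> r).
      branch 1.1 (add ~p):
        (s -> ~q): β-rule — branch into ~s  //  ~q.
          branch 1.1.1 (add ~s):
            ○ open, literals {p=false, q=false, s=false}.
          branch 1.1.2 (add ~q):
            ○ open, literals {p=false, q=false}.
      branch 1.2 (add (r <-> r)):
        (s -> ~q): β-rule — branch into ~s  //  ~q.
          branch 1.2.1 (add ~s):
            (r <-> r): β-rule — branch into r, r  //  ~r, ~r.
              branch 1.2.1.1 (add r, r):
                ○ open, literals {q=false, r=true, s=false}.
              branch 1.2.1.2 (add ~r, ~r):
                ○ open, literals {q=false, r=false, s=false}.
          branch 1.2.2 (add ~q):
            (r <-> r): β-rule — branch into r, r  //  ~r, ~r.
              branch 1.2.2.1 (add r, r):
                ○ open, literals {q=false, r=true}.
              branch 1.2.2.2 (add ~r, ~r):
                ○ open, literals {q=false, r=false}.
  branch 2 (add ~s):
    ○ open, literals {s=false}.
0 branches closed, 7 open.
Each open branch fixes some atoms; the unmentioned ones are free. Counting distinct full assignments: branch {p=false, q=false, s=false} (r) contributes 2 new; branch {p=false, q=false} (r, s) contributes 2 new; branch {q=false, r=true, s=false} (p) contributes 1 new; branch {q=false, r=false, s=false} (p) contributes 1 new; branch {q=false, r=true} (p, s) contributes 1 new; branch {q=false, r=false} (p, s) contributes 1 new; branch {s=false} (p, q, r) contributes 4 new. Total: 12.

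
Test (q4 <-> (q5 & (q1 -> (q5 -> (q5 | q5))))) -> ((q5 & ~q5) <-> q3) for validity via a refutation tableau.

Assume the negation and expand:
Initial set: {F ((q4 <-> (q5 & (q1 -> (q5 -> (q5 | q5))))) -> ((q5 & ~q5) <-> q3))}.
F ((q4 <-> (q5 & (q1 -> (q5 -> (q5 | q5))))) -> ((q5 & ~q5) <-> q3)): α-rule — add T (q4 <-> (q5 & (q1 -> (q5 -> (q5 | q5))))), F ((q5 & ~q5) <-> q3).
T (q4 <-> (q5 & (q1 -> (q5 -> (q5 | q5))))): β-rule — branch into T q4, T (q5 & (q1 -> (q5 -> (q5 | q5))))  //  F q4, F (q5 & (q1 -> (q5 -> (q5 | q5)))).
  branch 1 (add T q4, T (q5 & (q1 -> (q5 -> (q5 | q5))))):
    T (q5 & (q1 -> (q5 -> (q5 | q5)))): α-rule — add T q5, T (q1 -> (q5 -> (q5 | q5))).
    F ((q5 & ~q5) <-> q3): β-rule — branch into T (q5 & ~q5), F q3  //  F (q5 & ~q5), T q3.
      branch 1.1 (add T (q5 & ~q5), F q3):
        T (q5 & ~q5): α-rule — add T q5, T ~q5.
        × closes — contains both q5 and ~q5.
      branch 1.2 (add F (q5 & ~q5), T q3):
        T (q1 -> (q5 -> (q5 | q5))): β-rule — branch into F q1  //  T (q5 -> (q5 | q5)).
          branch 1.2.1 (add F q1):
            F (q5 & ~q5): β-rule — branch into F q5  //  F ~q5.
              branch 1.2.1.1 (add F q5):
                × closes — contains both q5 and ~q5.
              branch 1.2.1.2 (add F ~q5):
                ○ open, literals {q1=F, q3=T, q4=T, q5=T}.
          branch 1.2.2 (add T (q5 -> (q5 | q5))):
            F (q5 & ~q5): β-rule — branch into F q5  //  F ~q5.
              branch 1.2.2.1 (add F q5):
                × closes — contains both q5 and ~q5.
              branch 1.2.2.2 (add F ~q5):
                T (q5 -> (q5 | q5)): β-rule — branch into F q5  //  T (q5 | q5).
                  branch 1.2.2.2.1 (add F q5):
                    × closes — contains both q5 and ~q5.
                  branch 1.2.2.2.2 (add T (q5 | q5)):
                    T (q5 | q5): β-rule — branch into T q5  //  T q5.
                      branch 1.2.2.2.2.1 (add T q5):
                        ○ open, literals {q3=T, q4=T, q5=T}.
                      branch 1.2.2.2.2.2 (add T q5):
                        ○ open, literals {q3=T, q4=T, q5=T}.
  branch 2 (add F q4, F (q5 & (q1 -> (q5 -> (q5 | q5))))):
    F ((q5 & ~q5) <-> q3): β-rule — branch into T (q5 & ~q5), F q3  //  F (q5 & ~q5), T q3.
      branch 2.1 (add T (q5 & ~q5), F q3):
        T (q5 & ~q5): α-rule — add T q5, T ~q5.
        × closes — contains both q5 and ~q5.
      branch 2.2 (add F (q5 & ~q5), T q3):
        F (q5 & (q1 -> (q5 -> (q5 | q5)))): β-rule — branch into F q5  //  F (q1 -> (q5 -> (q5 | q5))).
          branch 2.2.1 (add F q5):
            F (q5 & ~q5): β-rule — branch into F q5  //  F ~q5.
              branch 2.2.1.1 (add F q5):
                ○ open, literals {q3=T, q4=F, q5=F}.
              branch 2.2.1.2 (add F ~q5):
                × closes — contains both q5 and ~q5.
          branch 2.2.2 (add F (q1 -> (q5 -> (q5 | q5)))):
            F (q1 -> (q5 -> (q5 | q5))): α-rule — add T q1, F (q5 -> (q5 | q5)).
            F (q5 -> (q5 | q5)): α-rule — add T q5, F (q5 | q5).
            F (q5 | q5): α-rule — add F q5, F q5.
            × closes — contains both q5 and ~q5.
7 branches closed, 4 open.
An open branch gives a countermodel: q1=F, q3=T, q4=T, q5=T (unmentioned atoms arbitrary); under it the original formula is false.

Not valid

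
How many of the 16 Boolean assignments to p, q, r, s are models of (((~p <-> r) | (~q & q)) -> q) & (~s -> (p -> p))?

Initial set: {T ((((~p <-> r) | (~q & q)) -> q) & (~s -> (p -> p)))}.
T ((((~p <-> r) | (~q & q)) -> q) & (~s -> (p -> p))): α-rule — add T (((~p <-> r) | (~q & q)) -> q), T (~s -> (p -> p)).
T (((~p <-> r) | (~q & q)) -> q): β-rule — branch into F ((~p <-> r) | (~q & q))  //  T q.
  branch 1 (add F ((~p <-> r) | (~q & q))):
    F ((~p <-> r) | (~q & q)): α-rule — add F (~p <-> r), F (~q & q).
    T (~s -> (p -> p)): β-rule — branch into F ~s  //  T (p -> p).
      branch 1.1 (add F ~s):
        F (~p <-> r): β-rule — branch into T ~p, F r  //  F ~p, T r.
          branch 1.1.1 (add T ~p, F r):
            F (~q & q): β-rule — branch into F ~q  //  F q.
              branch 1.1.1.1 (add F ~q):
                ○ open, literals {p=F, q=T, r=F, s=T}.
              branch 1.1.1.2 (add F q):
                ○ open, literals {p=F, q=F, r=F, s=T}.
          branch 1.1.2 (add F ~p, T r):
            F (~q & q): β-rule — branch into F ~q  //  F q.
              branch 1.1.2.1 (add F ~q):
                ○ open, literals {p=T, q=T, r=T, s=T}.
              branch 1.1.2.2 (add F q):
                ○ open, literals {p=T, q=F, r=T, s=T}.
      branch 1.2 (add T (p -> p)):
        F (~p <-> r): β-rule — branch into T ~p, F r  //  F ~p, T r.
          branch 1.2.1 (add T ~p, F r):
            F (~q & q): β-rule — branch into F ~q  //  F q.
              branch 1.2.1.1 (add F ~q):
                T (p -> p): β-rule — branch into F p  //  T p.
                  branch 1.2.1.1.1 (add F p):
                    ○ open, literals {p=F, q=T, r=F}.
                  branch 1.2.1.1.2 (add T p):
                    × closes — contains both p and ~p.
              branch 1.2.1.2 (add F q):
                T (p -> p): β-rule — branch into F p  //  T p.
                  branch 1.2.1.2.1 (add F p):
                    ○ open, literals {p=F, q=F, r=F}.
                  branch 1.2.1.2.2 (add T p):
                    × closes — contains both p and ~p.
          branch 1.2.2 (add F ~p, T r):
            F (~q & q): β-rule — branch into F ~q  //  F q.
              branch 1.2.2.1 (add F ~q):
                T (p -> p): β-rule — branch into F p  //  T p.
                  branch 1.2.2.1.1 (add F p):
                    × closes — contains both p and ~p.
                  branch 1.2.2.1.2 (add T p):
                    ○ open, literals {p=T, q=T, r=T}.
              branch 1.2.2.2 (add F q):
                T (p -> p): β-rule — branch into F p  //  T p.
                  branch 1.2.2.2.1 (add F p):
                    × closes — contains both p and ~p.
                  branch 1.2.2.2.2 (add T p):
                    ○ open, literals {p=T, q=F, r=T}.
  branch 2 (add T q):
    T (~s -> (p -> p)): β-rule — branch into F ~s  //  T (p -> p).
      branch 2.1 (add F ~s):
        ○ open, literals {q=T, s=T}.
      branch 2.2 (add T (p -> p)):
        T (p -> p): β-rule — branch into F p  //  T p.
          branch 2.2.1 (add F p):
            ○ open, literals {p=F, q=T}.
          branch 2.2.2 (add T p):
            ○ open, literals {p=T, q=T}.
4 branches closed, 11 open.
Each open branch fixes some atoms; the unmentioned ones are free. Counting distinct full assignments: branch {p=F, q=T, r=F, s=T} (none free) contributes 1 new; branch {p=F, q=F, r=F, s=T} (none free) contributes 1 new; branch {p=T, q=T, r=T, s=T} (none free) contributes 1 new; branch {p=T, q=F, r=T, s=T} (none free) contributes 1 new; branch {p=F, q=T, r=F} (s) contributes 1 new; branch {p=F, q=F, r=F} (s) contributes 1 new; branch {p=T, q=T, r=T} (s) contributes 1 new; branch {p=T, q=F, r=T} (s) contributes 1 new; branch {q=T, s=T} (p, r) contributes 2 new; branch {p=F, q=T} (r, s) contributes 1 new; branch {p=T, q=T} (r, s) contributes 1 new. Total: 12.

12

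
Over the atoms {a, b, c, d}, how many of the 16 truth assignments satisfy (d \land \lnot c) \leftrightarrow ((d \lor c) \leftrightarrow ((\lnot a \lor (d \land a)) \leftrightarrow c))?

4

Initial set: {((d \land \lnot c) \leftrightarrow ((d \lor c) \leftrightarrow ((\lnot a \lor (d \land a)) \leftrightarrow c)))}.
((d \land \lnot c) \leftrightarrow ((d \lor c) \leftrightarrow ((\lnot a \lor (d \land a)) \leftrightarrow c))): β-rule — branch into (d \land \lnot c), ((d \lor c) \leftrightarrow ((\lnot a \lor (d \land a)) \leftrightarrow c))  //  \lnot (d \land \lnot c), \lnot ((d \lor c) \leftrightarrow ((\lnot a \lor (d \land a)) \leftrightarrow c)).
  branch 1 (add (d \land \lnot c), ((d \lor c) \leftrightarrow ((\lnot a \lor (d \land a)) \leftrightarrow c))):
    (d \land \lnot c): α-rule — add d, \lnot c.
    ((d \lor c) \leftrightarrow ((\lnot a \lor (d \land a)) \leftrightarrow c)): β-rule — branch into (d \lor c), ((\lnot a \lor (d \land a)) \leftrightarrow c)  //  \lnot (d \lor c), \lnot ((\lnot a \lor (d \land a)) \leftrightarrow c).
      branch 1.1 (add (d \lor c), ((\lnot a \lor (d \land a)) \leftrightarrow c)):
        (d \lor c): β-rule — branch into d  //  c.
          branch 1.1.1 (add d):
            ((\lnot a \lor (d \land a)) \leftrightarrow c): β-rule — branch into (\lnot a \lor (d \land a)), c  //  \lnot (\lnot a \lor (d \land a)), \lnot c.
              branch 1.1.1.1 (add (\lnot a \lor (d \land a)), c):
                × closes — contains both c and \lnot c.
              branch 1.1.1.2 (add \lnot (\lnot a \lor (d \land a)), \lnot c):
                \lnot (\lnot a \lor (d \land a)): α-rule — add \lnot \lnot a, \lnot (d \land a).
                \lnot (d \land a): β-rule — branch into \lnot d  //  \lnot a.
                  branch 1.1.1.2.1 (add \lnot d):
                    × closes — contains both d and \lnot d.
                  branch 1.1.1.2.2 (add \lnot a):
                    × closes — contains both a and \lnot a.
          branch 1.1.2 (add c):
            × closes — contains both c and \lnot c.
      branch 1.2 (add \lnot (d \lor c), \lnot ((\lnot a \lor (d \land a)) \leftrightarrow c)):
        \lnot (d \lor c): α-rule — add \lnot d, \lnot c.
        × closes — contains both d and \lnot d.
  branch 2 (add \lnot (d \land \lnot c), \lnot ((d \lor c) \leftrightarrow ((\lnot a \lor (d \land a)) \leftrightarrow c))):
    \lnot (d \land \lnot c): β-rule — branch into \lnot d  //  \lnot \lnot c.
      branch 2.1 (add \lnot d):
        \lnot ((d \lor c) \leftrightarrow ((\lnot a \lor (d \land a)) \leftrightarrow c)): β-rule — branch into (d \lor c), \lnot ((\lnot a \lor (d \land a)) \leftrightarrow c)  //  \lnot (d \lor c), ((\lnot a \lor (d \land a)) \leftrightarrow c).
          branch 2.1.1 (add (d \lor c), \lnot ((\lnot a \lor (d \land a)) \leftrightarrow c)):
            (d \lor c): β-rule — branch into d  //  c.
              branch 2.1.1.1 (add d):
                × closes — contains both d and \lnot d.
              branch 2.1.1.2 (add c):
                \lnot ((\lnot a \lor (d \land a)) \leftrightarrow c): β-rule — branch into (\lnot a \lor (d \land a)), \lnot c  //  \lnot (\lnot a \lor (d \land a)), c.
                  branch 2.1.1.2.1 (add (\lnot a \lor (d \land a)), \lnot c):
                    × closes — contains both c and \lnot c.
                  branch 2.1.1.2.2 (add \lnot (\lnot a \lor (d \land a)), c):
                    \lnot (\lnot a \lor (d \land a)): α-rule — add \lnot \lnot a, \lnot (d \land a).
                    \lnot (d \land a): β-rule — branch into \lnot d  //  \lnot a.
                      branch 2.1.1.2.2.1 (add \lnot d):
                        ○ open, literals {a=T, c=T, d=F}.
                      branch 2.1.1.2.2.2 (add \lnot a):
                        × closes — contains both a and \lnot a.
          branch 2.1.2 (add \lnot (d \lor c), ((\lnot a \lor (d \land a)) \leftrightarrow c)):
            \lnot (d \lor c): α-rule — add \lnot d, \lnot c.
            ((\lnot a \lor (d \land a)) \leftrightarrow c): β-rule — branch into (\lnot a \lor (d \land a)), c  //  \lnot (\lnot a \lor (d \land a)), \lnot c.
              branch 2.1.2.1 (add (\lnot a \lor (d \land a)), c):
                × closes — contains both c and \lnot c.
              branch 2.1.2.2 (add \lnot (\lnot a \lor (d \land a)), \lnot c):
                \lnot (\lnot a \lor (d \land a)): α-rule — add \lnot \lnot a, \lnot (d \land a).
                \lnot (d \land a): β-rule — branch into \lnot d  //  \lnot a.
                  branch 2.1.2.2.1 (add \lnot d):
                    ○ open, literals {a=T, c=F, d=F}.
                  branch 2.1.2.2.2 (add \lnot a):
                    × closes — contains both a and \lnot a.
      branch 2.2 (add \lnot \lnot c):
        \lnot ((d \lor c) \leftrightarrow ((\lnot a \lor (d \land a)) \leftrightarrow c)): β-rule — branch into (d \lor c), \lnot ((\lnot a \lor (d \land a)) \leftrightarrow c)  //  \lnot (d \lor c), ((\lnot a \lor (d \land a)) \leftrightarrow c).
          branch 2.2.1 (add (d \lor c), \lnot ((\lnot a \lor (d \land a)) \leftrightarrow c)):
            (d \lor c): β-rule — branch into d  //  c.
              branch 2.2.1.1 (add d):
                \lnot ((\lnot a \lor (d \land a)) \leftrightarrow c): β-rule — branch into (\lnot a \lor (d \land a)), \lnot c  //  \lnot (\lnot a \lor (d \land a)), c.
                  branch 2.2.1.1.1 (add (\lnot a \lor (d \land a)), \lnot c):
                    × closes — contains both c and \lnot c.
                  branch 2.2.1.1.2 (add \lnot (\lnot a \lor (d \land a)), c):
                    \lnot (\lnot a \lor (d \land a)): α-rule — add \lnot \lnot a, \lnot (d \land a).
                    \lnot (d \land a): β-rule — branch into \lnot d  //  \lnot a.
                      branch 2.2.1.1.2.1 (add \lnot d):
                        × closes — contains both d and \lnot d.
                      branch 2.2.1.1.2.2 (add \lnot a):
                        × closes — contains both a and \lnot a.
              branch 2.2.1.2 (add c):
                \lnot ((\lnot a \lor (d \land a)) \leftrightarrow c): β-rule — branch into (\lnot a \lor (d \land a)), \lnot c  //  \lnot (\lnot a \lor (d \land a)), c.
                  branch 2.2.1.2.1 (add (\lnot a \lor (d \land a)), \lnot c):
                    × closes — contains both c and \lnot c.
                  branch 2.2.1.2.2 (add \lnot (\lnot a \lor (d \land a)), c):
                    \lnot (\lnot a \lor (d \land a)): α-rule — add \lnot \lnot a, \lnot (d \land a).
                    \lnot (d \land a): β-rule — branch into \lnot d  //  \lnot a.
                      branch 2.2.1.2.2.1 (add \lnot d):
                        ○ open, literals {a=T, c=T, d=F}.
                      branch 2.2.1.2.2.2 (add \lnot a):
                        × closes — contains both a and \lnot a.
          branch 2.2.2 (add \lnot (d \lor c), ((\lnot a \lor (d \land a)) \leftrightarrow c)):
            \lnot (d \lor c): α-rule — add \lnot d, \lnot c.
            × closes — contains both c and \lnot c.
16 branches closed, 3 open.
Each open branch fixes some atoms; the unmentioned ones are free. Counting distinct full assignments: branch {a=T, c=T, d=F} (b) contributes 2 new; branch {a=T, c=F, d=F} (b) contributes 2 new; branch {a=T, c=T, d=F} (b) contributes 0 new. Total: 4.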